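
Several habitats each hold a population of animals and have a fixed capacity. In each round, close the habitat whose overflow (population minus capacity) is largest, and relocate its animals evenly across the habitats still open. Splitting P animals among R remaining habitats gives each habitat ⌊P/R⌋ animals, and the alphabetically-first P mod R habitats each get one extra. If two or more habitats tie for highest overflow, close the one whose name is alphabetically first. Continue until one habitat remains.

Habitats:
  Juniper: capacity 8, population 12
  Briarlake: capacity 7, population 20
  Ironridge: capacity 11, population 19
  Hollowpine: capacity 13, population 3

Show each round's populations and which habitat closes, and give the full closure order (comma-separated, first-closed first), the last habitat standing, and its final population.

Round 1: Briarlake=20 Hollowpine=3 Ironridge=19 Juniper=12 → close Briarlake (overflow 13)
  20÷3 = 6 each, +1 to first 2
Round 2: Hollowpine=10 Ironridge=26 Juniper=18 → close Ironridge (overflow 15)
  26÷2 = 13 each, +1 to first 0
Round 3: Hollowpine=23 Juniper=31 → close Juniper (overflow 23)
  31÷1 = 31 each, +1 to first 0

Closure order: Briarlake, Ironridge, Juniper
Last habitat: Hollowpine with 54 animals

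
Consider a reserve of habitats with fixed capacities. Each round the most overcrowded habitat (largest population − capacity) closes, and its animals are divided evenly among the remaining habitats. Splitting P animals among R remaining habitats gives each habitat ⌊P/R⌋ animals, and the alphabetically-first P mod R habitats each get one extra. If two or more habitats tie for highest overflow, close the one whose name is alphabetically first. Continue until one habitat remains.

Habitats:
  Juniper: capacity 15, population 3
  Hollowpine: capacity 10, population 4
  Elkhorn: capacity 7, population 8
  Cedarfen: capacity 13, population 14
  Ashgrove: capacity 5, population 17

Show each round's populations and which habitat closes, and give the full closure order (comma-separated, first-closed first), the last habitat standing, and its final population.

Round 1: Ashgrove=17 Cedarfen=14 Elkhorn=8 Hollowpine=4 Juniper=3 → close Ashgrove (overflow 12)
  17÷4 = 4 each, +1 to first 1
Round 2: Cedarfen=19 Elkhorn=12 Hollowpine=8 Juniper=7 → close Cedarfen (overflow 6)
  19÷3 = 6 each, +1 to first 1
Round 3: Elkhorn=19 Hollowpine=14 Juniper=13 → close Elkhorn (overflow 12)
  19÷2 = 9 each, +1 to first 1
Round 4: Hollowpine=24 Juniper=22 → close Hollowpine (overflow 14)
  24÷1 = 24 each, +1 to first 0

Closure order: Ashgrove, Cedarfen, Elkhorn, Hollowpine
Last habitat: Juniper with 46 animals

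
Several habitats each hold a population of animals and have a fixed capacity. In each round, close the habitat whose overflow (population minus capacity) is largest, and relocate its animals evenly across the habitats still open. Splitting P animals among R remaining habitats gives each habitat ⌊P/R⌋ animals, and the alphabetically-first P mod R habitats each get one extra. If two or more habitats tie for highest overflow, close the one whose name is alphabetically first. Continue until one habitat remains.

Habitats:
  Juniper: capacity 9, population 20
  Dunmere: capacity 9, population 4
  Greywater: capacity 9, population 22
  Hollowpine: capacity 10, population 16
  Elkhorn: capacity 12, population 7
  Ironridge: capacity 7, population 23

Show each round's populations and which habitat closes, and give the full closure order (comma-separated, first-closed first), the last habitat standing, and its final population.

Closure order: Ironridge, Greywater, Juniper, Hollowpine, Dunmere
Last habitat: Elkhorn with 92 animals

Round 1: Dunmere=4 Elkhorn=7 Greywater=22 Hollowpine=16 Ironridge=23 Juniper=20 → close Ironridge (overflow 16)
  23÷5 = 4 each, +1 to first 3
Round 2: Dunmere=9 Elkhorn=12 Greywater=27 Hollowpine=20 Juniper=24 → close Greywater (overflow 18)
  27÷4 = 6 each, +1 to first 3
Round 3: Dunmere=16 Elkhorn=19 Hollowpine=27 Juniper=30 → close Juniper (overflow 21)
  30÷3 = 10 each, +1 to first 0
Round 4: Dunmere=26 Elkhorn=29 Hollowpine=37 → close Hollowpine (overflow 27)
  37÷2 = 18 each, +1 to first 1
Round 5: Dunmere=45 Elkhorn=47 → close Dunmere (overflow 36)
  45÷1 = 45 each, +1 to first 0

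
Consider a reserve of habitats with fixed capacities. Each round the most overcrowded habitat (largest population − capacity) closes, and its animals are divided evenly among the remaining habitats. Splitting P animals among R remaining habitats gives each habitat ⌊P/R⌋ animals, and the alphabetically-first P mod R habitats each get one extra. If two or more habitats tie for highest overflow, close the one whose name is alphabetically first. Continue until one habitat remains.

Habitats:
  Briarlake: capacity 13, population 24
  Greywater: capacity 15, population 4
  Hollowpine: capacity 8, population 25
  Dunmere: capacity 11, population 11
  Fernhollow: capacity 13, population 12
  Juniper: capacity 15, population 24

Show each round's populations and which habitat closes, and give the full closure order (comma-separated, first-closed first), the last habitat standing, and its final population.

Closure order: Hollowpine, Briarlake, Juniper, Dunmere, Fernhollow
Last habitat: Greywater with 100 animals

Round 1: Briarlake=24 Dunmere=11 Fernhollow=12 Greywater=4 Hollowpine=25 Juniper=24 → close Hollowpine (overflow 17)
  25÷5 = 5 each, +1 to first 0
Round 2: Briarlake=29 Dunmere=16 Fernhollow=17 Greywater=9 Juniper=29 → close Briarlake (overflow 16)
  29÷4 = 7 each, +1 to first 1
Round 3: Dunmere=24 Fernhollow=24 Greywater=16 Juniper=36 → close Juniper (overflow 21)
  36÷3 = 12 each, +1 to first 0
Round 4: Dunmere=36 Fernhollow=36 Greywater=28 → close Dunmere (overflow 25)
  36÷2 = 18 each, +1 to first 0
Round 5: Fernhollow=54 Greywater=46 → close Fernhollow (overflow 41)
  54÷1 = 54 each, +1 to first 0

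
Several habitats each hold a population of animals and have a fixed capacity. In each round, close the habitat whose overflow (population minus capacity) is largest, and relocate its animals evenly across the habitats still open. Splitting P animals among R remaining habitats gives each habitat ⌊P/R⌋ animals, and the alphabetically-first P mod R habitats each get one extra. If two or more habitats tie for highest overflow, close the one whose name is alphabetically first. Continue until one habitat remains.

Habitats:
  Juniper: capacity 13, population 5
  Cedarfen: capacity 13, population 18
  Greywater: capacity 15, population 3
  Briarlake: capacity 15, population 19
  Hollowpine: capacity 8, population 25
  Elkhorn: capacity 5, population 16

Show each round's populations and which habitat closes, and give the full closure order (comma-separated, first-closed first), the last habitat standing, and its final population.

Round 1: Briarlake=19 Cedarfen=18 Elkhorn=16 Greywater=3 Hollowpine=25 Juniper=5 → close Hollowpine (overflow 17)
  25÷5 = 5 each, +1 to first 0
Round 2: Briarlake=24 Cedarfen=23 Elkhorn=21 Greywater=8 Juniper=10 → close Elkhorn (overflow 16)
  21÷4 = 5 each, +1 to first 1
Round 3: Briarlake=30 Cedarfen=28 Greywater=13 Juniper=15 → close Briarlake (overflow 15)
  30÷3 = 10 each, +1 to first 0
Round 4: Cedarfen=38 Greywater=23 Juniper=25 → close Cedarfen (overflow 25)
  38÷2 = 19 each, +1 to first 0
Round 5: Greywater=42 Juniper=44 → close Juniper (overflow 31)
  44÷1 = 44 each, +1 to first 0

Closure order: Hollowpine, Elkhorn, Briarlake, Cedarfen, Juniper
Last habitat: Greywater with 86 animals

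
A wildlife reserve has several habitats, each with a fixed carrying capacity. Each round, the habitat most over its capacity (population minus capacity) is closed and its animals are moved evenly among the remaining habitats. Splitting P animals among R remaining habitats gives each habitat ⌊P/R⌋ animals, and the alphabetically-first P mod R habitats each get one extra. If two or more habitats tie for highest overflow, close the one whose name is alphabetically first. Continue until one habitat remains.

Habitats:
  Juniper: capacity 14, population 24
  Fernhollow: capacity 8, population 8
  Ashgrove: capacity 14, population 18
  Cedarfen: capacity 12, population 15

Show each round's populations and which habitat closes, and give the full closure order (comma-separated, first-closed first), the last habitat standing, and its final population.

Closure order: Juniper, Ashgrove, Cedarfen
Last habitat: Fernhollow with 65 animals

Round 1: Ashgrove=18 Cedarfen=15 Fernhollow=8 Juniper=24 → close Juniper (overflow 10)
  24÷3 = 8 each, +1 to first 0
Round 2: Ashgrove=26 Cedarfen=23 Fernhollow=16 → close Ashgrove (overflow 12)
  26÷2 = 13 each, +1 to first 0
Round 3: Cedarfen=36 Fernhollow=29 → close Cedarfen (overflow 24)
  36÷1 = 36 each, +1 to first 0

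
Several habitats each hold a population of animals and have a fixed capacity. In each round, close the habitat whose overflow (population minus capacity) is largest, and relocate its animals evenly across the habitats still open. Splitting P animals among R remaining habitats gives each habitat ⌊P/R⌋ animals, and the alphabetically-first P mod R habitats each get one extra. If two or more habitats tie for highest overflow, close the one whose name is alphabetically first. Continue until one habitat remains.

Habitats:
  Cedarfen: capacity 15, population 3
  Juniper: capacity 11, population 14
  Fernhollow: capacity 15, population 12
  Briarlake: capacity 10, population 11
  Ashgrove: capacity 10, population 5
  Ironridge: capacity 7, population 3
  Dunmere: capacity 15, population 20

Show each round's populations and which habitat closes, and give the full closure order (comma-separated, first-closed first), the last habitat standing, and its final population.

Closure order: Dunmere, Juniper, Briarlake, Ashgrove, Fernhollow, Ironridge
Last habitat: Cedarfen with 68 animals

Round 1: Ashgrove=5 Briarlake=11 Cedarfen=3 Dunmere=20 Fernhollow=12 Ironridge=3 Juniper=14 → close Dunmere (overflow 5)
  20÷6 = 3 each, +1 to first 2
Round 2: Ashgrove=9 Briarlake=15 Cedarfen=6 Fernhollow=15 Ironridge=6 Juniper=17 → close Juniper (overflow 6)
  17÷5 = 3 each, +1 to first 2
Round 3: Ashgrove=13 Briarlake=19 Cedarfen=9 Fernhollow=18 Ironridge=9 → close Briarlake (overflow 9)
  19÷4 = 4 each, +1 to first 3
Round 4: Ashgrove=18 Cedarfen=14 Fernhollow=23 Ironridge=13 → close Ashgrove (overflow 8)
  18÷3 = 6 each, +1 to first 0
Round 5: Cedarfen=20 Fernhollow=29 Ironridge=19 → close Fernhollow (overflow 14)
  29÷2 = 14 each, +1 to first 1
Round 6: Cedarfen=35 Ironridge=33 → close Ironridge (overflow 26)
  33÷1 = 33 each, +1 to first 0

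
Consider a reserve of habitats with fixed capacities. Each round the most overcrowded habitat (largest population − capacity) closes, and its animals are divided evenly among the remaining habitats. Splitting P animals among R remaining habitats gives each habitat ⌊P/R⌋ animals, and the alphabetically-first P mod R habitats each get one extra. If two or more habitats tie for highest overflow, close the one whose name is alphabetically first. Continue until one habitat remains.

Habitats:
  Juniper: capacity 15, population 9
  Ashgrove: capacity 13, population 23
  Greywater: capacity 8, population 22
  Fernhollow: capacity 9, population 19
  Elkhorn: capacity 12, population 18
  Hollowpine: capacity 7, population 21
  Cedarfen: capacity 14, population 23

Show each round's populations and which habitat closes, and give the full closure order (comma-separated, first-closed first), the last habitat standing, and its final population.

Round 1: Ashgrove=23 Cedarfen=23 Elkhorn=18 Fernhollow=19 Greywater=22 Hollowpine=21 Juniper=9 → close Greywater (overflow 14)
  22÷6 = 3 each, +1 to first 4
Round 2: Ashgrove=27 Cedarfen=27 Elkhorn=22 Fernhollow=23 Hollowpine=24 Juniper=12 → close Hollowpine (overflow 17)
  24÷5 = 4 each, +1 to first 4
Round 3: Ashgrove=32 Cedarfen=32 Elkhorn=27 Fernhollow=28 Juniper=16 → close Ashgrove (overflow 19)
  32÷4 = 8 each, +1 to first 0
Round 4: Cedarfen=40 Elkhorn=35 Fernhollow=36 Juniper=24 → close Fernhollow (overflow 27)
  36÷3 = 12 each, +1 to first 0
Round 5: Cedarfen=52 Elkhorn=47 Juniper=36 → close Cedarfen (overflow 38)
  52÷2 = 26 each, +1 to first 0
Round 6: Elkhorn=73 Juniper=62 → close Elkhorn (overflow 61)
  73÷1 = 73 each, +1 to first 0

Closure order: Greywater, Hollowpine, Ashgrove, Fernhollow, Cedarfen, Elkhorn
Last habitat: Juniper with 135 animals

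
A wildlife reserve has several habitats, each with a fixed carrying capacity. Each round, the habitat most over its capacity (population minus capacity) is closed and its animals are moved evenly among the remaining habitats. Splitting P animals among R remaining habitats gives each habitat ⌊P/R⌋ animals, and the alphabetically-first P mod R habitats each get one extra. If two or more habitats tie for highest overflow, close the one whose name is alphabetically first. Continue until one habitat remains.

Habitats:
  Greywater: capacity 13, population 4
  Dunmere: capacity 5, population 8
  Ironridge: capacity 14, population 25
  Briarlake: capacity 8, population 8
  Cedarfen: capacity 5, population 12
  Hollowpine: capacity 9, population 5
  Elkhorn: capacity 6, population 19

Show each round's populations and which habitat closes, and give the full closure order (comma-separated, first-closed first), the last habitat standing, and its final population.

Closure order: Elkhorn, Ironridge, Cedarfen, Dunmere, Briarlake, Hollowpine
Last habitat: Greywater with 81 animals

Round 1: Briarlake=8 Cedarfen=12 Dunmere=8 Elkhorn=19 Greywater=4 Hollowpine=5 Ironridge=25 → close Elkhorn (overflow 13)
  19÷6 = 3 each, +1 to first 1
Round 2: Briarlake=12 Cedarfen=15 Dunmere=11 Greywater=7 Hollowpine=8 Ironridge=28 → close Ironridge (overflow 14)
  28÷5 = 5 each, +1 to first 3
Round 3: Briarlake=18 Cedarfen=21 Dunmere=17 Greywater=12 Hollowpine=13 → close Cedarfen (overflow 16)
  21÷4 = 5 each, +1 to first 1
Round 4: Briarlake=24 Dunmere=22 Greywater=17 Hollowpine=18 → close Dunmere (overflow 17)
  22÷3 = 7 each, +1 to first 1
Round 5: Briarlake=32 Greywater=24 Hollowpine=25 → close Briarlake (overflow 24)
  32÷2 = 16 each, +1 to first 0
Round 6: Greywater=40 Hollowpine=41 → close Hollowpine (overflow 32)
  41÷1 = 41 each, +1 to first 0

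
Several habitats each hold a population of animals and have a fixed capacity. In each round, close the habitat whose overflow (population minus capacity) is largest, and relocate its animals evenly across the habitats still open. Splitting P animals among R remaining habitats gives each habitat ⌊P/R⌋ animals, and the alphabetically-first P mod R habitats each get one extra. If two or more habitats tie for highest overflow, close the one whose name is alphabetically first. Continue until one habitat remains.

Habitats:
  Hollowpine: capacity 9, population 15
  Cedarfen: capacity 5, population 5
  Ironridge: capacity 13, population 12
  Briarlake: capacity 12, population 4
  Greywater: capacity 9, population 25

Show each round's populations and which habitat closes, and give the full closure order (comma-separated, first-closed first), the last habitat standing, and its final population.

Closure order: Greywater, Hollowpine, Cedarfen, Ironridge
Last habitat: Briarlake with 61 animals

Round 1: Briarlake=4 Cedarfen=5 Greywater=25 Hollowpine=15 Ironridge=12 → close Greywater (overflow 16)
  25÷4 = 6 each, +1 to first 1
Round 2: Briarlake=11 Cedarfen=11 Hollowpine=21 Ironridge=18 → close Hollowpine (overflow 12)
  21÷3 = 7 each, +1 to first 0
Round 3: Briarlake=18 Cedarfen=18 Ironridge=25 → close Cedarfen (overflow 13)
  18÷2 = 9 each, +1 to first 0
Round 4: Briarlake=27 Ironridge=34 → close Ironridge (overflow 21)
  34÷1 = 34 each, +1 to first 0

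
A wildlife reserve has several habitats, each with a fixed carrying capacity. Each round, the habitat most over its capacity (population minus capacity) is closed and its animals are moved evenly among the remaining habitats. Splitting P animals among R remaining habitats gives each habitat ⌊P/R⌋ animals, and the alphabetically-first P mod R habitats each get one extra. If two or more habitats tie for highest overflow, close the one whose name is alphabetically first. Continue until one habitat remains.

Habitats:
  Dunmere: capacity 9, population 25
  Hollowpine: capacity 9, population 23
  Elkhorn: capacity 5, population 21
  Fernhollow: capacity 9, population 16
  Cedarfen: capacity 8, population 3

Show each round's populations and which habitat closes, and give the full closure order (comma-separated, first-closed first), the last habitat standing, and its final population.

Round 1: Cedarfen=3 Dunmere=25 Elkhorn=21 Fernhollow=16 Hollowpine=23 → close Dunmere (overflow 16)
  25÷4 = 6 each, +1 to first 1
Round 2: Cedarfen=10 Elkhorn=27 Fernhollow=22 Hollowpine=29 → close Elkhorn (overflow 22)
  27÷3 = 9 each, +1 to first 0
Round 3: Cedarfen=19 Fernhollow=31 Hollowpine=38 → close Hollowpine (overflow 29)
  38÷2 = 19 each, +1 to first 0
Round 4: Cedarfen=38 Fernhollow=50 → close Fernhollow (overflow 41)
  50÷1 = 50 each, +1 to first 0

Closure order: Dunmere, Elkhorn, Hollowpine, Fernhollow
Last habitat: Cedarfen with 88 animals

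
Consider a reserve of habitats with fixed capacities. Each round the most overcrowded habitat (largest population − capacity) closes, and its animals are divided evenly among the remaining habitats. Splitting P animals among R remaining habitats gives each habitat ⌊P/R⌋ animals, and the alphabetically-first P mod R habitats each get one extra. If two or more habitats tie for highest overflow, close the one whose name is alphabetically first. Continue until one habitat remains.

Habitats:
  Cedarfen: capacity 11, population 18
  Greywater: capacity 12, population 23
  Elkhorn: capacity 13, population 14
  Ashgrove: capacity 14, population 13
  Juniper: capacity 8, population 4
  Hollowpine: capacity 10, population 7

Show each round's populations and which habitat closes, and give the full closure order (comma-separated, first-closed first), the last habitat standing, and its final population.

Round 1: Ashgrove=13 Cedarfen=18 Elkhorn=14 Greywater=23 Hollowpine=7 Juniper=4 → close Greywater (overflow 11)
  23÷5 = 4 each, +1 to first 3
Round 2: Ashgrove=18 Cedarfen=23 Elkhorn=19 Hollowpine=11 Juniper=8 → close Cedarfen (overflow 12)
  23÷4 = 5 each, +1 to first 3
Round 3: Ashgrove=24 Elkhorn=25 Hollowpine=17 Juniper=13 → close Elkhorn (overflow 12)
  25÷3 = 8 each, +1 to first 1
Round 4: Ashgrove=33 Hollowpine=25 Juniper=21 → close Ashgrove (overflow 19)
  33÷2 = 16 each, +1 to first 1
Round 5: Hollowpine=42 Juniper=37 → close Hollowpine (overflow 32)
  42÷1 = 42 each, +1 to first 0

Closure order: Greywater, Cedarfen, Elkhorn, Ashgrove, Hollowpine
Last habitat: Juniper with 79 animals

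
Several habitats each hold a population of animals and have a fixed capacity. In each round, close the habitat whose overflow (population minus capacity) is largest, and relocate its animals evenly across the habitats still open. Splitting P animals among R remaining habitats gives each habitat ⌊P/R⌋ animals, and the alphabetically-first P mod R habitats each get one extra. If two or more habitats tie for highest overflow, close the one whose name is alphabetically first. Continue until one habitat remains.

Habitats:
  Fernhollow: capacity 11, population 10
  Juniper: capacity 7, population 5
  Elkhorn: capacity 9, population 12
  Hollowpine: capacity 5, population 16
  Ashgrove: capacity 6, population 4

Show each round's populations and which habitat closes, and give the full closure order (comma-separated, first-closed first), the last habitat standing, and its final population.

Round 1: Ashgrove=4 Elkhorn=12 Fernhollow=10 Hollowpine=16 Juniper=5 → close Hollowpine (overflow 11)
  16÷4 = 4 each, +1 to first 0
Round 2: Ashgrove=8 Elkhorn=16 Fernhollow=14 Juniper=9 → close Elkhorn (overflow 7)
  16÷3 = 5 each, +1 to first 1
Round 3: Ashgrove=14 Fernhollow=19 Juniper=14 → close Ashgrove (overflow 8)
  14÷2 = 7 each, +1 to first 0
Round 4: Fernhollow=26 Juniper=21 → close Fernhollow (overflow 15)
  26÷1 = 26 each, +1 to first 0

Closure order: Hollowpine, Elkhorn, Ashgrove, Fernhollow
Last habitat: Juniper with 47 animals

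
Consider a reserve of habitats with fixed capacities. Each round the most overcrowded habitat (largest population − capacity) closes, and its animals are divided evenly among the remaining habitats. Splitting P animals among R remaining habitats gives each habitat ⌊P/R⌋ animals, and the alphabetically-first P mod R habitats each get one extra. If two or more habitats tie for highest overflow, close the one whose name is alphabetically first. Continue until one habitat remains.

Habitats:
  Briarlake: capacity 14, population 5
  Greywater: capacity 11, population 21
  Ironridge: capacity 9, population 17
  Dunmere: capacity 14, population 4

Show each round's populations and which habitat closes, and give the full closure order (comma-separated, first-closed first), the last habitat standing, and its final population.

Closure order: Greywater, Ironridge, Briarlake
Last habitat: Dunmere with 47 animals

Round 1: Briarlake=5 Dunmere=4 Greywater=21 Ironridge=17 → close Greywater (overflow 10)
  21÷3 = 7 each, +1 to first 0
Round 2: Briarlake=12 Dunmere=11 Ironridge=24 → close Ironridge (overflow 15)
  24÷2 = 12 each, +1 to first 0
Round 3: Briarlake=24 Dunmere=23 → close Briarlake (overflow 10)
  24÷1 = 24 each, +1 to first 0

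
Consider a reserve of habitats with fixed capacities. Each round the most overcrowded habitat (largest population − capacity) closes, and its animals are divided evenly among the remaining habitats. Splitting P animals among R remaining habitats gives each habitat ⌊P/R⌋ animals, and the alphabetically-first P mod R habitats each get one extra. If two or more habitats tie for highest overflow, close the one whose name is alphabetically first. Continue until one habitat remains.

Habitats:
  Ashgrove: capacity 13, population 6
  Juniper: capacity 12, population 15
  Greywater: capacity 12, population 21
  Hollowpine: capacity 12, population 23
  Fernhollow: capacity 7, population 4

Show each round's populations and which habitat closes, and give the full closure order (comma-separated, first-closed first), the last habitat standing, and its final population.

Round 1: Ashgrove=6 Fernhollow=4 Greywater=21 Hollowpine=23 Juniper=15 → close Hollowpine (overflow 11)
  23÷4 = 5 each, +1 to first 3
Round 2: Ashgrove=12 Fernhollow=10 Greywater=27 Juniper=20 → close Greywater (overflow 15)
  27÷3 = 9 each, +1 to first 0
Round 3: Ashgrove=21 Fernhollow=19 Juniper=29 → close Juniper (overflow 17)
  29÷2 = 14 each, +1 to first 1
Round 4: Ashgrove=36 Fernhollow=33 → close Fernhollow (overflow 26)
  33÷1 = 33 each, +1 to first 0

Closure order: Hollowpine, Greywater, Juniper, Fernhollow
Last habitat: Ashgrove with 69 animals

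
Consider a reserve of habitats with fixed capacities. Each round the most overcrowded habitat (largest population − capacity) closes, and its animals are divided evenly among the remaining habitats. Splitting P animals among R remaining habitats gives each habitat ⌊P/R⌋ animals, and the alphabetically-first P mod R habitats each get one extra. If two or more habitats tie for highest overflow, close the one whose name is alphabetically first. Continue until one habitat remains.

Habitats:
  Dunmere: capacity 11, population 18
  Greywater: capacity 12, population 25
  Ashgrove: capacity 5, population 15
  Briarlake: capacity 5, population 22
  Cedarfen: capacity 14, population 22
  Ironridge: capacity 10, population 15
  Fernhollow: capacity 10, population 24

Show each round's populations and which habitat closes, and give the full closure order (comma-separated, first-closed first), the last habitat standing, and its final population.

Closure order: Briarlake, Fernhollow, Greywater, Ashgrove, Cedarfen, Dunmere
Last habitat: Ironridge with 141 animals

Round 1: Ashgrove=15 Briarlake=22 Cedarfen=22 Dunmere=18 Fernhollow=24 Greywater=25 Ironridge=15 → close Briarlake (overflow 17)
  22÷6 = 3 each, +1 to first 4
Round 2: Ashgrove=19 Cedarfen=26 Dunmere=22 Fernhollow=28 Greywater=28 Ironridge=18 → close Fernhollow (overflow 18)
  28÷5 = 5 each, +1 to first 3
Round 3: Ashgrove=25 Cedarfen=32 Dunmere=28 Greywater=33 Ironridge=23 → close Greywater (overflow 21)
  33÷4 = 8 each, +1 to first 1
Round 4: Ashgrove=34 Cedarfen=40 Dunmere=36 Ironridge=31 → close Ashgrove (overflow 29)
  34÷3 = 11 each, +1 to first 1
Round 5: Cedarfen=52 Dunmere=47 Ironridge=42 → close Cedarfen (overflow 38)
  52÷2 = 26 each, +1 to first 0
Round 6: Dunmere=73 Ironridge=68 → close Dunmere (overflow 62)
  73÷1 = 73 each, +1 to first 0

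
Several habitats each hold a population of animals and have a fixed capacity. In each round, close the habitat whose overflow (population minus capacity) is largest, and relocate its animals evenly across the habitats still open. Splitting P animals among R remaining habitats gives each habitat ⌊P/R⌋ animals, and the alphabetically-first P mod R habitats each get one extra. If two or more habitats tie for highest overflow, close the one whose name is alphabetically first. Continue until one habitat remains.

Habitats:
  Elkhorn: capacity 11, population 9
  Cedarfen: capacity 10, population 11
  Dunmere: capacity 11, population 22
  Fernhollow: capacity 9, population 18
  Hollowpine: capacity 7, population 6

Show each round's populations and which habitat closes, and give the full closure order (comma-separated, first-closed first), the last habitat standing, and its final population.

Closure order: Dunmere, Fernhollow, Cedarfen, Elkhorn
Last habitat: Hollowpine with 66 animals

Round 1: Cedarfen=11 Dunmere=22 Elkhorn=9 Fernhollow=18 Hollowpine=6 → close Dunmere (overflow 11)
  22÷4 = 5 each, +1 to first 2
Round 2: Cedarfen=17 Elkhorn=15 Fernhollow=23 Hollowpine=11 → close Fernhollow (overflow 14)
  23÷3 = 7 each, +1 to first 2
Round 3: Cedarfen=25 Elkhorn=23 Hollowpine=18 → close Cedarfen (overflow 15)
  25÷2 = 12 each, +1 to first 1
Round 4: Elkhorn=36 Hollowpine=30 → close Elkhorn (overflow 25)
  36÷1 = 36 each, +1 to first 0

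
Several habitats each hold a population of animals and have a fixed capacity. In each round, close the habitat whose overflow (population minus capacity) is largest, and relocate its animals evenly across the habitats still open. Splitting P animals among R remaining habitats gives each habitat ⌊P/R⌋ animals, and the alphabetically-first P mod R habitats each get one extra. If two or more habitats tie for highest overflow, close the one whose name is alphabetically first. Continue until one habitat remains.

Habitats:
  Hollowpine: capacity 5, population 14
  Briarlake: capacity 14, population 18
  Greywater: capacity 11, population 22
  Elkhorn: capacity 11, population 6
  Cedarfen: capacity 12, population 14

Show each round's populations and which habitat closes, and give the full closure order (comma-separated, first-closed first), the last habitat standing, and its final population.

Closure order: Greywater, Hollowpine, Briarlake, Cedarfen
Last habitat: Elkhorn with 74 animals

Round 1: Briarlake=18 Cedarfen=14 Elkhorn=6 Greywater=22 Hollowpine=14 → close Greywater (overflow 11)
  22÷4 = 5 each, +1 to first 2
Round 2: Briarlake=24 Cedarfen=20 Elkhorn=11 Hollowpine=19 → close Hollowpine (overflow 14)
  19÷3 = 6 each, +1 to first 1
Round 3: Briarlake=31 Cedarfen=26 Elkhorn=17 → close Briarlake (overflow 17)
  31÷2 = 15 each, +1 to first 1
Round 4: Cedarfen=42 Elkhorn=32 → close Cedarfen (overflow 30)
  42÷1 = 42 each, +1 to first 0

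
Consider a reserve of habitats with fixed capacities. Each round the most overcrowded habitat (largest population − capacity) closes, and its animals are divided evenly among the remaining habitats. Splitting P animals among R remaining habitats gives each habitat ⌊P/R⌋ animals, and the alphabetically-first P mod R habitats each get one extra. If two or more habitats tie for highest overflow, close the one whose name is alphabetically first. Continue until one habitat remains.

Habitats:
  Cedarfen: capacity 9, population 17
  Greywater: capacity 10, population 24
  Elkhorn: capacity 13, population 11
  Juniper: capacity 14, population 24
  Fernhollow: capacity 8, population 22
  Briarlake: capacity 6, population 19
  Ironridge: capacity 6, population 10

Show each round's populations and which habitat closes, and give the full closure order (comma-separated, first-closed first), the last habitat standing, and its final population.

Round 1: Briarlake=19 Cedarfen=17 Elkhorn=11 Fernhollow=22 Greywater=24 Ironridge=10 Juniper=24 → close Fernhollow (overflow 14)
  22÷6 = 3 each, +1 to first 4
Round 2: Briarlake=23 Cedarfen=21 Elkhorn=15 Greywater=28 Ironridge=13 Juniper=27 → close Greywater (overflow 18)
  28÷5 = 5 each, +1 to first 3
Round 3: Briarlake=29 Cedarfen=27 Elkhorn=21 Ironridge=18 Juniper=32 → close Briarlake (overflow 23)
  29÷4 = 7 each, +1 to first 1
Round 4: Cedarfen=35 Elkhorn=28 Ironridge=25 Juniper=39 → close Cedarfen (overflow 26)
  35÷3 = 11 each, +1 to first 2
Round 5: Elkhorn=40 Ironridge=37 Juniper=50 → close Juniper (overflow 36)
  50÷2 = 25 each, +1 to first 0
Round 6: Elkhorn=65 Ironridge=62 → close Ironridge (overflow 56)
  62÷1 = 62 each, +1 to first 0

Closure order: Fernhollow, Greywater, Briarlake, Cedarfen, Juniper, Ironridge
Last habitat: Elkhorn with 127 animals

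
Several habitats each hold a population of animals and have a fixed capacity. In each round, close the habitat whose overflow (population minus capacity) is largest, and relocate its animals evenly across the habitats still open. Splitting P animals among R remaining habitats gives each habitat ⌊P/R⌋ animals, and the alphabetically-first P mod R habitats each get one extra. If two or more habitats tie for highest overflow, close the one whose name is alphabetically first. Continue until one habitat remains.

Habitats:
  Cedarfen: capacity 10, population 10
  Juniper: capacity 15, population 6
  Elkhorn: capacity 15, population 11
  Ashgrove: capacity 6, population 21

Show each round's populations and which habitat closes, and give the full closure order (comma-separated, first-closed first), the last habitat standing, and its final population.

Round 1: Ashgrove=21 Cedarfen=10 Elkhorn=11 Juniper=6 → close Ashgrove (overflow 15)
  21÷3 = 7 each, +1 to first 0
Round 2: Cedarfen=17 Elkhorn=18 Juniper=13 → close Cedarfen (overflow 7)
  17÷2 = 8 each, +1 to first 1
Round 3: Elkhorn=27 Juniper=21 → close Elkhorn (overflow 12)
  27÷1 = 27 each, +1 to first 0

Closure order: Ashgrove, Cedarfen, Elkhorn
Last habitat: Juniper with 48 animals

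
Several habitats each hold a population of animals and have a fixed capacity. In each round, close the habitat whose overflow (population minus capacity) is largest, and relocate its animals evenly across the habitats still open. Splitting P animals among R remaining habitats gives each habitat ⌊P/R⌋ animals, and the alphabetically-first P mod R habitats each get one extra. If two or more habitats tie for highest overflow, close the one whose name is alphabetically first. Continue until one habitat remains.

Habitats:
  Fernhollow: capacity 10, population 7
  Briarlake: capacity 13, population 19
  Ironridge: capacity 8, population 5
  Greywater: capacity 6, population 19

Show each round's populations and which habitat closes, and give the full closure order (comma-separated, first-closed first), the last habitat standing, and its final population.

Closure order: Greywater, Briarlake, Fernhollow
Last habitat: Ironridge with 50 animals

Round 1: Briarlake=19 Fernhollow=7 Greywater=19 Ironridge=5 → close Greywater (overflow 13)
  19÷3 = 6 each, +1 to first 1
Round 2: Briarlake=26 Fernhollow=13 Ironridge=11 → close Briarlake (overflow 13)
  26÷2 = 13 each, +1 to first 0
Round 3: Fernhollow=26 Ironridge=24 → close Fernhollow (overflow 16)
  26÷1 = 26 each, +1 to first 0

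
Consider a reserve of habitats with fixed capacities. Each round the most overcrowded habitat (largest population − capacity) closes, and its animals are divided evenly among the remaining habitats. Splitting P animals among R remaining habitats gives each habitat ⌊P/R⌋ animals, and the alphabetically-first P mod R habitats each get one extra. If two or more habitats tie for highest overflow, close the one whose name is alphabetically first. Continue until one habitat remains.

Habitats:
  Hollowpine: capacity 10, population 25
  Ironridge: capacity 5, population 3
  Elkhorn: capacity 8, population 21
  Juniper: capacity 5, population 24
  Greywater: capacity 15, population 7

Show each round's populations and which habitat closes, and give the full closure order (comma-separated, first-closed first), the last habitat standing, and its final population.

Round 1: Elkhorn=21 Greywater=7 Hollowpine=25 Ironridge=3 Juniper=24 → close Juniper (overflow 19)
  24÷4 = 6 each, +1 to first 0
Round 2: Elkhorn=27 Greywater=13 Hollowpine=31 Ironridge=9 → close Hollowpine (overflow 21)
  31÷3 = 10 each, +1 to first 1
Round 3: Elkhorn=38 Greywater=23 Ironridge=19 → close Elkhorn (overflow 30)
  38÷2 = 19 each, +1 to first 0
Round 4: Greywater=42 Ironridge=38 → close Ironridge (overflow 33)
  38÷1 = 38 each, +1 to first 0

Closure order: Juniper, Hollowpine, Elkhorn, Ironridge
Last habitat: Greywater with 80 animals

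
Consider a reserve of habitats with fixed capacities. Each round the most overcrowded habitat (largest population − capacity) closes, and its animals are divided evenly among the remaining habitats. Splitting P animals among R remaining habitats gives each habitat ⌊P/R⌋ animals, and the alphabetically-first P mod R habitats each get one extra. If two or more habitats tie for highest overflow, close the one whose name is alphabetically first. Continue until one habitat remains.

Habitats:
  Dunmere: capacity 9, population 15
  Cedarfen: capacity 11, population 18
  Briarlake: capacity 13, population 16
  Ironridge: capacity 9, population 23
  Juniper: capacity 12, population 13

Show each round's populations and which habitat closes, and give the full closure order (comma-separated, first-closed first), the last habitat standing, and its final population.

Round 1: Briarlake=16 Cedarfen=18 Dunmere=15 Ironridge=23 Juniper=13 → close Ironridge (overflow 14)
  23÷4 = 5 each, +1 to first 3
Round 2: Briarlake=22 Cedarfen=24 Dunmere=21 Juniper=18 → close Cedarfen (overflow 13)
  24÷3 = 8 each, +1 to first 0
Round 3: Briarlake=30 Dunmere=29 Juniper=26 → close Dunmere (overflow 20)
  29÷2 = 14 each, +1 to first 1
Round 4: Briarlake=45 Juniper=40 → close Briarlake (overflow 32)
  45÷1 = 45 each, +1 to first 0

Closure order: Ironridge, Cedarfen, Dunmere, Briarlake
Last habitat: Juniper with 85 animals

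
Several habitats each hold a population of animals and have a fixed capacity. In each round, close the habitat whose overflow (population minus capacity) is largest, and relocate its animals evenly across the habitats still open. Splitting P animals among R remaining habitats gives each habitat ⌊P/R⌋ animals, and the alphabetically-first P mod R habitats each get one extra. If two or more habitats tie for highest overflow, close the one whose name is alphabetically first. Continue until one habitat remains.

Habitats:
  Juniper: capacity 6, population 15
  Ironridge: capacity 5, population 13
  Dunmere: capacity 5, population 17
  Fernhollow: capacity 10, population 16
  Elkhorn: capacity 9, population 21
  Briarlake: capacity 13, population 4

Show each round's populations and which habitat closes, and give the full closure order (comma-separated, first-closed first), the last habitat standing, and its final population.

Round 1: Briarlake=4 Dunmere=17 Elkhorn=21 Fernhollow=16 Ironridge=13 Juniper=15 → close Dunmere (overflow 12)
  17÷5 = 3 each, +1 to first 2
Round 2: Briarlake=8 Elkhorn=25 Fernhollow=19 Ironridge=16 Juniper=18 → close Elkhorn (overflow 16)
  25÷4 = 6 each, +1 to first 1
Round 3: Briarlake=15 Fernhollow=25 Ironridge=22 Juniper=24 → close Juniper (overflow 18)
  24÷3 = 8 each, +1 to first 0
Round 4: Briarlake=23 Fernhollow=33 Ironridge=30 → close Ironridge (overflow 25)
  30÷2 = 15 each, +1 to first 0
Round 5: Briarlake=38 Fernhollow=48 → close Fernhollow (overflow 38)
  48÷1 = 48 each, +1 to first 0

Closure order: Dunmere, Elkhorn, Juniper, Ironridge, Fernhollow
Last habitat: Briarlake with 86 animals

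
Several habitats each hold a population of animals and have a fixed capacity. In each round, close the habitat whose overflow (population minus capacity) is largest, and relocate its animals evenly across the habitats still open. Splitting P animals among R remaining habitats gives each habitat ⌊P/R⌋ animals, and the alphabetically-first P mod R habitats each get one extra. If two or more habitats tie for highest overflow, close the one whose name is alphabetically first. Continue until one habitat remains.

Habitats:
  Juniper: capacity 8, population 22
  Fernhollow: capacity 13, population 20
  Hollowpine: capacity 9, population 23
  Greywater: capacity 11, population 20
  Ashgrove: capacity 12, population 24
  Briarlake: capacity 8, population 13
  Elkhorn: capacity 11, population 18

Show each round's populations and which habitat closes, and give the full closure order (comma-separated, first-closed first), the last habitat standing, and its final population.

Closure order: Hollowpine, Juniper, Ashgrove, Greywater, Briarlake, Elkhorn
Last habitat: Fernhollow with 140 animals

Round 1: Ashgrove=24 Briarlake=13 Elkhorn=18 Fernhollow=20 Greywater=20 Hollowpine=23 Juniper=22 → close Hollowpine (overflow 14)
  23÷6 = 3 each, +1 to first 5
Round 2: Ashgrove=28 Briarlake=17 Elkhorn=22 Fernhollow=24 Greywater=24 Juniper=25 → close Juniper (overflow 17)
  25÷5 = 5 each, +1 to first 0
Round 3: Ashgrove=33 Briarlake=22 Elkhorn=27 Fernhollow=29 Greywater=29 → close Ashgrove (overflow 21)
  33÷4 = 8 each, +1 to first 1
Round 4: Briarlake=31 Elkhorn=35 Fernhollow=37 Greywater=37 → close Greywater (overflow 26)
  37÷3 = 12 each, +1 to first 1
Round 5: Briarlake=44 Elkhorn=47 Fernhollow=49 → close Briarlake (overflow 36)
  44÷2 = 22 each, +1 to first 0
Round 6: Elkhorn=69 Fernhollow=71 → close Elkhorn (overflow 58)
  69÷1 = 69 each, +1 to first 0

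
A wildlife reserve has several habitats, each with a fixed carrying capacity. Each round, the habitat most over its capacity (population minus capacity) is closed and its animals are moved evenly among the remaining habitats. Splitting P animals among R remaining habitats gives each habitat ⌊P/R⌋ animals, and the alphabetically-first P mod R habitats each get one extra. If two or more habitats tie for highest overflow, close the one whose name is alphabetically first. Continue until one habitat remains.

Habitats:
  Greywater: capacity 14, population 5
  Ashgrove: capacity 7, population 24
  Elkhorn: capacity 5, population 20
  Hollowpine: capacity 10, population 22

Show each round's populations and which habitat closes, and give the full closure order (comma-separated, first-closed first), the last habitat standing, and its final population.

Round 1: Ashgrove=24 Elkhorn=20 Greywater=5 Hollowpine=22 → close Ashgrove (overflow 17)
  24÷3 = 8 each, +1 to first 0
Round 2: Elkhorn=28 Greywater=13 Hollowpine=30 → close Elkhorn (overflow 23)
  28÷2 = 14 each, +1 to first 0
Round 3: Greywater=27 Hollowpine=44 → close Hollowpine (overflow 34)
  44÷1 = 44 each, +1 to first 0

Closure order: Ashgrove, Elkhorn, Hollowpine
Last habitat: Greywater with 71 animals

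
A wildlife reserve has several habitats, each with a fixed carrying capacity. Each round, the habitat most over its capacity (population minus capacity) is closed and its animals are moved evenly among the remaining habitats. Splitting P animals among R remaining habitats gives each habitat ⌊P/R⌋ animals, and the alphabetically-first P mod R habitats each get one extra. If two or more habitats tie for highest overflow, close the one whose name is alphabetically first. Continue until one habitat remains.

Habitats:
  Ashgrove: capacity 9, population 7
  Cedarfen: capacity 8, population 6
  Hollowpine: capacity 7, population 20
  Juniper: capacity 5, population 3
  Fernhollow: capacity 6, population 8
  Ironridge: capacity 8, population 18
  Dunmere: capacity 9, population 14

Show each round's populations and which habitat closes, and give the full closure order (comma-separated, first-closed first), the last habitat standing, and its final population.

Round 1: Ashgrove=7 Cedarfen=6 Dunmere=14 Fernhollow=8 Hollowpine=20 Ironridge=18 Juniper=3 → close Hollowpine (overflow 13)
  20÷6 = 3 each, +1 to first 2
Round 2: Ashgrove=11 Cedarfen=10 Dunmere=17 Fernhollow=11 Ironridge=21 Juniper=6 → close Ironridge (overflow 13)
  21÷5 = 4 each, +1 to first 1
Round 3: Ashgrove=16 Cedarfen=14 Dunmere=21 Fernhollow=15 Juniper=10 → close Dunmere (overflow 12)
  21÷4 = 5 each, +1 to first 1
Round 4: Ashgrove=22 Cedarfen=19 Fernhollow=20 Juniper=15 → close Fernhollow (overflow 14)
  20÷3 = 6 each, +1 to first 2
Round 5: Ashgrove=29 Cedarfen=26 Juniper=21 → close Ashgrove (overflow 20)
  29÷2 = 14 each, +1 to first 1
Round 6: Cedarfen=41 Juniper=35 → close Cedarfen (overflow 33)
  41÷1 = 41 each, +1 to first 0

Closure order: Hollowpine, Ironridge, Dunmere, Fernhollow, Ashgrove, Cedarfen
Last habitat: Juniper with 76 animals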